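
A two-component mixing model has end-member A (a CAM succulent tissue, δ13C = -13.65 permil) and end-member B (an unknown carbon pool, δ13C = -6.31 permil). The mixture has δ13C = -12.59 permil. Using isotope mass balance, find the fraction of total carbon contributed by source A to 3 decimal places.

0.856

δ_mix = f_A·δ_A + (1 − f_A)·δ_B  ⇒  f_A = (δ_mix − δ_B)/(δ_A − δ_B)
f_A = (-12.59 − (-6.31)) / (-13.65 − (-6.31))
f_A = -6.28 / -7.34 = 0.8556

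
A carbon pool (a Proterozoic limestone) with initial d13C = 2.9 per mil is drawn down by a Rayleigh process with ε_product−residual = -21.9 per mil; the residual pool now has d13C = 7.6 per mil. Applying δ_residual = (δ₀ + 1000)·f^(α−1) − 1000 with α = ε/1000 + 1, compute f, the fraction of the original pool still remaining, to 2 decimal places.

α − 1 = ε/1000 = -0.0219
(δ_res + 1000)/(δ₀ + 1000) = (7.6 + 1000)/(2.9 + 1000) = 1007.6/1002.9 = 1.004686
f = 1.004686^(1/-0.0219) = exp(ln(1.004686)/-0.0219) = exp(0.00468/-0.0219)
f = exp(-0.2135) = 0.8078

0.81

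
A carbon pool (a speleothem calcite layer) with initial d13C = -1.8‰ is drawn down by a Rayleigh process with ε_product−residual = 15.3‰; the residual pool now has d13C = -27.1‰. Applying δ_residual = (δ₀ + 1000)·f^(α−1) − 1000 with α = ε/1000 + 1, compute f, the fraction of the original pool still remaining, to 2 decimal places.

α − 1 = ε/1000 = 0.0153
(δ_res + 1000)/(δ₀ + 1000) = (-27.1 + 1000)/(-1.8 + 1000) = 972.9/998.2 = 0.974654
f = 0.974654^(1/0.0153) = exp(ln(0.974654)/0.0153) = exp(-0.02567/0.0153)
f = exp(-1.6779) = 0.1868

0.19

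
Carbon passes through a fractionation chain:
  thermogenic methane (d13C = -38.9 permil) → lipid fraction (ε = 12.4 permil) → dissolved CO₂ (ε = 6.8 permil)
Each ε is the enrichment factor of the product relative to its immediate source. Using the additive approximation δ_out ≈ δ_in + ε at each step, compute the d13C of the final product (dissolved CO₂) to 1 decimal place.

-19.7 permil

step 1: δ ≈ -38.9 + (12.4) = -26.5 permil
step 2: δ ≈ -26.5 + (6.8) = -19.7 permil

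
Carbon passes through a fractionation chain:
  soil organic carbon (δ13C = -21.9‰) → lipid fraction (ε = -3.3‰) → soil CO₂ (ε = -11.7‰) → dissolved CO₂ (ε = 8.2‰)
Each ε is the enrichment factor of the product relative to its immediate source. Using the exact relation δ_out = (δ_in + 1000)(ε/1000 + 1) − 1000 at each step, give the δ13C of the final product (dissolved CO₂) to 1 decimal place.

-28.6‰

step 1: δ = (-21.90 + 1000)·(-3.3/1000 + 1) − 1000 = -25.13‰
step 2: δ = (-25.13 + 1000)·(-11.7/1000 + 1) − 1000 = -36.53‰
step 3: δ = (-36.53 + 1000)·(8.2/1000 + 1) − 1000 = -28.63‰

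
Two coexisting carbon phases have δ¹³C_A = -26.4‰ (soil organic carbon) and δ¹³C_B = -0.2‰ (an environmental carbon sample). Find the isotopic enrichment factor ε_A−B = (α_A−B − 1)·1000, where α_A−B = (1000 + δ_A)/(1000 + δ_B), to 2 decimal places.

α_A−B = (1000 + -26.4) / (1000 + -0.2) = 973.6 / 999.8 = 0.973795
ε_A−B = (0.973795 − 1) × 1000 = -26.205‰
(The approximation ε ≈ δ_A − δ_B would give -26.2‰.)

-26.21‰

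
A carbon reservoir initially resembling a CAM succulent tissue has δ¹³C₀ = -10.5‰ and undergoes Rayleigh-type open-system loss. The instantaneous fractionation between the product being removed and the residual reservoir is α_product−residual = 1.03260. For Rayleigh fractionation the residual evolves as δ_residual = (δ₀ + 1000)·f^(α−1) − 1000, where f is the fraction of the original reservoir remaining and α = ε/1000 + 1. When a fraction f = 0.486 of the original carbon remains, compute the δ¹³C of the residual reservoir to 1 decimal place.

Rayleigh residual: δ_res = (δ₀ + 1000)·f^(α−1) − 1000
α − 1 = 0.03260
f^(α−1) = 0.486^(0.03260) = 0.976752
δ_res = (-10.5 + 1000) × 0.976752 − 1000 = 966.496 − 1000 = -33.50‰

-33.5‰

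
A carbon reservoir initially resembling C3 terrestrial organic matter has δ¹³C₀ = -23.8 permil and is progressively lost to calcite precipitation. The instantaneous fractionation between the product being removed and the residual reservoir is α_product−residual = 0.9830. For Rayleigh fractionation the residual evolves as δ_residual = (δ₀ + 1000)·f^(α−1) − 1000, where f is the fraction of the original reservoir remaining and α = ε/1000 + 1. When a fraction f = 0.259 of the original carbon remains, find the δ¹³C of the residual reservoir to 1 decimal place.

-1.1 permil

Rayleigh residual: δ_res = (δ₀ + 1000)·f^(α−1) − 1000
α − 1 = -0.01700
f^(α−1) = 0.259^(-0.01700) = 1.023232
δ_res = (-23.8 + 1000) × 1.023232 − 1000 = 998.879 − 1000 = -1.12 permil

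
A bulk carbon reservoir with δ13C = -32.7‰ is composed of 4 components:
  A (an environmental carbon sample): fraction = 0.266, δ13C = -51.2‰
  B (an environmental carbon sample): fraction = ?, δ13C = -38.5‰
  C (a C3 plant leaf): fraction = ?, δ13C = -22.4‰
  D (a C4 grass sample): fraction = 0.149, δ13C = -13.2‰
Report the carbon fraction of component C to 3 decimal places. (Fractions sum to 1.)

0.336

Let f_C and f_B be the unknown fractions; fractions sum to 1 so f_C + f_B = 0.585.
Mass balance: Σ fᵢ·δᵢ = δ_bulk ⇒ f_C·(-22.4) + f_B·(-38.5) = -32.7 − (-15.586) = -17.114
Substitute f_B = 0.585 − f_C:
f_C·(-22.4 − -38.5) = -17.114 − 0.585×(-38.5) = 5.408
f_C = 5.408 / 16.1 = 0.3359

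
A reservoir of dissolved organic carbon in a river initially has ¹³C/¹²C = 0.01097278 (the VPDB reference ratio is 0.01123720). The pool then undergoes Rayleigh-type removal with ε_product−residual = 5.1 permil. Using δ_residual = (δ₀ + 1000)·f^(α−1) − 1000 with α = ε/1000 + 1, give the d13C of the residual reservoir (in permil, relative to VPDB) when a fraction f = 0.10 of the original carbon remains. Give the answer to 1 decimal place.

δ₀ = (0.01097278/0.01123720 − 1)×1000 = (0.976469 − 1)×1000 = -23.531 permil
α − 1 = ε/1000 = 0.0051
f^(α−1) = 0.10^(0.0051) = 0.988325
δ_res = (-23.531 + 1000) × 0.988325 − 1000 = 965.069 − 1000 = -34.93 permil

-34.9 permil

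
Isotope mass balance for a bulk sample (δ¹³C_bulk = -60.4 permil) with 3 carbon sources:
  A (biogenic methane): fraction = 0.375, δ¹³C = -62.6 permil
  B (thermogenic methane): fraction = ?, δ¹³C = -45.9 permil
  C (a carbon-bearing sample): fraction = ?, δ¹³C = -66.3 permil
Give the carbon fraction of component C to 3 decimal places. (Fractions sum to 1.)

0.404

Let f_C and f_B be the unknown fractions; fractions sum to 1 so f_C + f_B = 0.625.
Mass balance: Σ fᵢ·δᵢ = δ_bulk ⇒ f_C·(-66.3) + f_B·(-45.9) = -60.4 − (-23.475) = -36.925
Substitute f_B = 0.625 − f_C:
f_C·(-66.3 − -45.9) = -36.925 − 0.625×(-45.9) = -8.237
f_C = -8.237 / -20.4 = 0.4038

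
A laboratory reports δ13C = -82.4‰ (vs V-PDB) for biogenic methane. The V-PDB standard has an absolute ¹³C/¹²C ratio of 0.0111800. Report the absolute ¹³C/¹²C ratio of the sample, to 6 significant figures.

R_sample = R_standard × (δ13C/1000 + 1)
R_sample = 0.0111800 × (-82.4/1000 + 1) = 0.0111800 × 0.917600
R_sample = 0.0102588

0.0102588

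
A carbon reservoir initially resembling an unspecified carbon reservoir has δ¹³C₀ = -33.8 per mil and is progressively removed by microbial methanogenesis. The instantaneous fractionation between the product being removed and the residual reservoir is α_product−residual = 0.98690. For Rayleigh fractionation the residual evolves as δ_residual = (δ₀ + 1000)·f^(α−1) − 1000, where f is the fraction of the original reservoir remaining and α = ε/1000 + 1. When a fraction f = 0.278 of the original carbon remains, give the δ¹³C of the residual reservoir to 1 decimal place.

Rayleigh residual: δ_res = (δ₀ + 1000)·f^(α−1) − 1000
α − 1 = -0.01310
f^(α−1) = 0.278^(-0.01310) = 1.016911
δ_res = (-33.8 + 1000) × 1.016911 − 1000 = 982.540 − 1000 = -17.46 per mil

-17.5 per mil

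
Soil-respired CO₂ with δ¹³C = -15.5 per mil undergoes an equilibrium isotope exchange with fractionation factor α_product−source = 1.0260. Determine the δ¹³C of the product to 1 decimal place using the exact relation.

10.1 per mil

δ_product = (δ_source + 1000)·α − 1000
δ_product = (-15.5 + 1000) × 1.0260 − 1000
δ_product = 1010.097 − 1000 = 10.10 per mil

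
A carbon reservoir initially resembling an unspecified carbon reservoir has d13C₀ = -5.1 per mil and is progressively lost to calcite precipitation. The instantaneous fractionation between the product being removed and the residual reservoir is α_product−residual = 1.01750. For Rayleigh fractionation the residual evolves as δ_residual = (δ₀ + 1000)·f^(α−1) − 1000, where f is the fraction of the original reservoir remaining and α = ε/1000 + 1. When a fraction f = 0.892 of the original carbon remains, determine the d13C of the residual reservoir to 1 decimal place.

Rayleigh residual: δ_res = (δ₀ + 1000)·f^(α−1) − 1000
α − 1 = 0.01750
f^(α−1) = 0.892^(0.01750) = 0.998002
δ_res = (-5.1 + 1000) × 0.998002 − 1000 = 992.912 − 1000 = -7.09 per mil

-7.1 per mil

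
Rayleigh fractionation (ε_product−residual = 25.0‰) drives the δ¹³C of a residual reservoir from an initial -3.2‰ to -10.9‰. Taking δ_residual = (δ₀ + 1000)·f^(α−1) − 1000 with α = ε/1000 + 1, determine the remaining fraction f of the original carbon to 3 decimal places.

α − 1 = ε/1000 = 0.0250
(δ_res + 1000)/(δ₀ + 1000) = (-10.9 + 1000)/(-3.2 + 1000) = 989.1/996.8 = 0.992275
f = 0.992275^(1/0.0250) = exp(ln(0.992275)/0.0250) = exp(-0.00775/0.0250)
f = exp(-0.3102) = 0.7333

0.733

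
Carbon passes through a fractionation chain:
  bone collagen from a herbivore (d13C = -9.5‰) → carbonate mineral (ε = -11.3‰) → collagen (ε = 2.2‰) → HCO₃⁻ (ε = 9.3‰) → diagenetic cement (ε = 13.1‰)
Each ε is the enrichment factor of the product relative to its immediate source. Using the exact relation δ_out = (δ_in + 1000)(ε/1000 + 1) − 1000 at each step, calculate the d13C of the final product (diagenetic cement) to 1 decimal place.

3.6‰

step 1: δ = (-9.50 + 1000)·(-11.3/1000 + 1) − 1000 = -20.69‰
step 2: δ = (-20.69 + 1000)·(2.2/1000 + 1) − 1000 = -18.54‰
step 3: δ = (-18.54 + 1000)·(9.3/1000 + 1) − 1000 = -9.41‰
step 4: δ = (-9.41 + 1000)·(13.1/1000 + 1) − 1000 = 3.57‰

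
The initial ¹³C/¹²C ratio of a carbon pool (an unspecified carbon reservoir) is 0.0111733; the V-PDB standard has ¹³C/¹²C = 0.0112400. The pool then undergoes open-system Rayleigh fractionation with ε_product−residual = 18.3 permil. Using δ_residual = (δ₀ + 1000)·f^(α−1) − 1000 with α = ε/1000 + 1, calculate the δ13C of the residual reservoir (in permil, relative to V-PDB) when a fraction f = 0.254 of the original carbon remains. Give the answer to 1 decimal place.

δ₀ = (0.0111733/0.0112400 − 1)×1000 = (0.994066 − 1)×1000 = -5.934 permil
α − 1 = ε/1000 = 0.0183
f^(α−1) = 0.254^(0.0183) = 0.975233
δ_res = (-5.934 + 1000) × 0.975233 − 1000 = 969.446 − 1000 = -30.55 permil

-30.6 permil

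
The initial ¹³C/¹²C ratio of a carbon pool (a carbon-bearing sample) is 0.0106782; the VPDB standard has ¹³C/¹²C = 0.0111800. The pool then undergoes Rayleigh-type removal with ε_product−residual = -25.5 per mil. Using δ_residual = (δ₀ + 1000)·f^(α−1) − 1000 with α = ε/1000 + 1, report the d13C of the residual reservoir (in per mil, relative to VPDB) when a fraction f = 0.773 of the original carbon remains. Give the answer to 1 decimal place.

δ₀ = (0.0106782/0.0111800 − 1)×1000 = (0.955116 − 1)×1000 = -44.884 per mil
α − 1 = ε/1000 = -0.0255
f^(α−1) = 0.773^(-0.0255) = 1.006587
δ_res = (-44.884 + 1000) × 1.006587 − 1000 = 961.408 − 1000 = -38.59 per mil

-38.6 per mil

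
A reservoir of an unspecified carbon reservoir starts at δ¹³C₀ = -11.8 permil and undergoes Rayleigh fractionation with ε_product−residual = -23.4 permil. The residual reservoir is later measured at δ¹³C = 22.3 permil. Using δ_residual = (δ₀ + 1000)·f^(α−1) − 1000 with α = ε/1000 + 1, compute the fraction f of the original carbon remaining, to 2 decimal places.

0.23

α − 1 = ε/1000 = -0.0234
(δ_res + 1000)/(δ₀ + 1000) = (22.3 + 1000)/(-11.8 + 1000) = 1022.3/988.2 = 1.034507
f = 1.034507^(1/-0.0234) = exp(ln(1.034507)/-0.0234) = exp(0.03393/-0.0234)
f = exp(-1.4498) = 0.2346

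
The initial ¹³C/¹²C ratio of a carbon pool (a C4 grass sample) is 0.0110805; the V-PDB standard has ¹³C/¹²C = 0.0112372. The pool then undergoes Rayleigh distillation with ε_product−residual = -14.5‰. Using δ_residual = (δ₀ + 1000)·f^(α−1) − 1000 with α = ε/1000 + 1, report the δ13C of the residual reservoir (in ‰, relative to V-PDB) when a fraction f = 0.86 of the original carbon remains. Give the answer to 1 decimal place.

δ₀ = (0.0110805/0.0112372 − 1)×1000 = (0.986055 − 1)×1000 = -13.945‰
α − 1 = ε/1000 = -0.0145
f^(α−1) = 0.86^(-0.0145) = 1.002189
δ_res = (-13.945 + 1000) × 1.002189 − 1000 = 988.214 − 1000 = -11.79‰

-11.8‰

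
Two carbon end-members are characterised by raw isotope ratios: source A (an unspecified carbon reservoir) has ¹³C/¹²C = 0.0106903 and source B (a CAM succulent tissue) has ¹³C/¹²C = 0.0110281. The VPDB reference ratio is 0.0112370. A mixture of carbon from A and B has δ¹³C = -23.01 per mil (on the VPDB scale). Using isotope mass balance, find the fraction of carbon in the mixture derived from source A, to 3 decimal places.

0.147

δ_A = (0.0106903/0.0112370 − 1)×1000 = (0.951348 − 1)×1000 = -48.652 per mil
δ_B = (0.0110281/0.0112370 − 1)×1000 = (0.981410 − 1)×1000 = -18.590 per mil
f_A = (δ_mix − δ_B)/(δ_A − δ_B) = (-23.01 − (-18.590))/(-48.652 − (-18.590))
f_A = -4.420 / -30.061 = 0.1470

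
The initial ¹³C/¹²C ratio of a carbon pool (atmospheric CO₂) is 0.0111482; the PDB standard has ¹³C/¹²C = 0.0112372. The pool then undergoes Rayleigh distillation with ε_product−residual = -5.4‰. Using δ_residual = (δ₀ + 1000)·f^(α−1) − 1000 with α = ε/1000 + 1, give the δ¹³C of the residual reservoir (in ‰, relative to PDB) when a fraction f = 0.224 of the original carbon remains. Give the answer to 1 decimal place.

0.1‰

δ₀ = (0.0111482/0.0112372 − 1)×1000 = (0.992080 − 1)×1000 = -7.920‰
α − 1 = ε/1000 = -0.0054
f^(α−1) = 0.224^(-0.0054) = 1.008112
δ_res = (-7.920 + 1000) × 1.008112 − 1000 = 1000.127 − 1000 = 0.13‰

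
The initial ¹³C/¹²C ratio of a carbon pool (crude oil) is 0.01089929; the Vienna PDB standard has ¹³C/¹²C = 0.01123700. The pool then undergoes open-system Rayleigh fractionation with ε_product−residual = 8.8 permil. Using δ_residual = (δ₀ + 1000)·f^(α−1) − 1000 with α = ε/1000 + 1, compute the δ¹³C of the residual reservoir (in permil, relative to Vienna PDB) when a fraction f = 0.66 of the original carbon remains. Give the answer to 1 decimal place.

-33.6 permil

δ₀ = (0.01089929/0.01123700 − 1)×1000 = (0.969947 − 1)×1000 = -30.053 permil
α − 1 = ε/1000 = 0.0088
f^(α−1) = 0.66^(0.0088) = 0.996350
δ_res = (-30.053 + 1000) × 0.996350 − 1000 = 966.406 − 1000 = -33.59 permil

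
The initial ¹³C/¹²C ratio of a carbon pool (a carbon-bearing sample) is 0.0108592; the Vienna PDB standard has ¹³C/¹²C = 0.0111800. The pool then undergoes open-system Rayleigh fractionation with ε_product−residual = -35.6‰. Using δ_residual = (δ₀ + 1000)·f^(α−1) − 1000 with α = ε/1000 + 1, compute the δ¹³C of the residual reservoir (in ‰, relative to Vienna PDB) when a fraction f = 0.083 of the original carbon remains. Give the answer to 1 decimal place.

δ₀ = (0.0108592/0.0111800 − 1)×1000 = (0.971306 − 1)×1000 = -28.694‰
α − 1 = ε/1000 = -0.0356
f^(α−1) = 0.083^(-0.0356) = 1.092649
δ_res = (-28.694 + 1000) × 1.092649 − 1000 = 1061.297 − 1000 = 61.30‰

61.3‰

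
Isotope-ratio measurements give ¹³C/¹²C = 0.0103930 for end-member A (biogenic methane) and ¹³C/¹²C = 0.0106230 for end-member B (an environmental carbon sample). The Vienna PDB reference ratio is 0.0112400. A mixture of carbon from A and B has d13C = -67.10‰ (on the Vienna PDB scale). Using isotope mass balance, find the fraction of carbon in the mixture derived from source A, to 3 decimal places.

0.597

δ_A = (0.0103930/0.0112400 − 1)×1000 = (0.924644 − 1)×1000 = -75.356‰
δ_B = (0.0106230/0.0112400 − 1)×1000 = (0.945107 − 1)×1000 = -54.893‰
f_A = (δ_mix − δ_B)/(δ_A − δ_B) = (-67.10 − (-54.893))/(-75.356 − (-54.893))
f_A = -12.207 / -20.463 = 0.5965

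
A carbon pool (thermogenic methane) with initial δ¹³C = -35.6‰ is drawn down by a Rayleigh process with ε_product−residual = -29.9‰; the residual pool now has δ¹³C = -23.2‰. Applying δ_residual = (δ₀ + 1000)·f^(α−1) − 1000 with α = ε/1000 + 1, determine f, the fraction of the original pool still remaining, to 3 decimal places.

α − 1 = ε/1000 = -0.0299
(δ_res + 1000)/(δ₀ + 1000) = (-23.2 + 1000)/(-35.6 + 1000) = 976.8/964.4 = 1.012858
f = 1.012858^(1/-0.0299) = exp(ln(1.012858)/-0.0299) = exp(0.01278/-0.0299)
f = exp(-0.4273) = 0.6523

0.652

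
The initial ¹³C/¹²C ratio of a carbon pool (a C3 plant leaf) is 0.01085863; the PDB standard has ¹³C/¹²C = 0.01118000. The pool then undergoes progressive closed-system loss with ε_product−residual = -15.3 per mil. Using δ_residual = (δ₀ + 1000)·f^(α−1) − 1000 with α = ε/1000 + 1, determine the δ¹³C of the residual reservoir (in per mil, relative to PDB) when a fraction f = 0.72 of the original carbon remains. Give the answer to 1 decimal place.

δ₀ = (0.01085863/0.01118000 − 1)×1000 = (0.971255 − 1)×1000 = -28.745 per mil
α − 1 = ε/1000 = -0.0153
f^(α−1) = 0.72^(-0.0153) = 1.005039
δ_res = (-28.745 + 1000) × 1.005039 − 1000 = 976.149 − 1000 = -23.85 per mil

-23.9 per mil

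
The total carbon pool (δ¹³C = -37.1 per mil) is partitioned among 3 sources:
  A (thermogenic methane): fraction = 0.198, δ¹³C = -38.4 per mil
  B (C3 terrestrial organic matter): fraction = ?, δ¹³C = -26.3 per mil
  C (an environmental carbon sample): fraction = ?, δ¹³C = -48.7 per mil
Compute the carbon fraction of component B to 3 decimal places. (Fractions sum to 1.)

0.427

Let f_B and f_C be the unknown fractions; fractions sum to 1 so f_B + f_C = 0.802.
Mass balance: Σ fᵢ·δᵢ = δ_bulk ⇒ f_B·(-26.3) + f_C·(-48.7) = -37.1 − (-7.603) = -29.497
Substitute f_C = 0.802 − f_B:
f_B·(-26.3 − -48.7) = -29.497 − 0.802×(-48.7) = 9.561
f_B = 9.561 / 22.4 = 0.4268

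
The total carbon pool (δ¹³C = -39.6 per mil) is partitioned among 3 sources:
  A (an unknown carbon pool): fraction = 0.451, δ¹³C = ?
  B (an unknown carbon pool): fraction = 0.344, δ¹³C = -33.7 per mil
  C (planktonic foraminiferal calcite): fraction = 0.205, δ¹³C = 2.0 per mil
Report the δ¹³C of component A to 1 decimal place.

-63.0 per mil

Isotope mass balance: δ_bulk = Σ fᵢ·δᵢ.
-39.6 = 0.451×δ_A + 0.344×(-33.7) + 0.205×(2.0)
0.451·δ_A = -39.6 − (-11.183) = -28.417
δ_A = -28.417 / 0.451 = -63.01 per mil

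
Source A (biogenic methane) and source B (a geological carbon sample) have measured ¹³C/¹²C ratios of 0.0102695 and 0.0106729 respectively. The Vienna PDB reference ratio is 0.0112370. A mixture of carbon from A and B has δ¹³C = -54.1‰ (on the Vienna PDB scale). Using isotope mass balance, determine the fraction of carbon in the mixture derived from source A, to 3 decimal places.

0.109

δ_A = (0.0102695/0.0112370 − 1)×1000 = (0.913901 − 1)×1000 = -86.099‰
δ_B = (0.0106729/0.0112370 − 1)×1000 = (0.949800 − 1)×1000 = -50.200‰
f_A = (δ_mix − δ_B)/(δ_A − δ_B) = (-54.1 − (-50.200))/(-86.099 − (-50.200))
f_A = -3.900 / -35.899 = 0.1086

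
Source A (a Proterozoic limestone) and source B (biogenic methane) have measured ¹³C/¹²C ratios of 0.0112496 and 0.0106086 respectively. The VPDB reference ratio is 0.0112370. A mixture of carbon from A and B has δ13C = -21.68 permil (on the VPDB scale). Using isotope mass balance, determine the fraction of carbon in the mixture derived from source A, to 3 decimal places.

δ_A = (0.0112496/0.0112370 − 1)×1000 = (1.001121 − 1)×1000 = 1.121 permil
δ_B = (0.0106086/0.0112370 − 1)×1000 = (0.944078 − 1)×1000 = -55.922 permil
f_A = (δ_mix − δ_B)/(δ_A − δ_B) = (-21.68 − (-55.922))/(1.121 − (-55.922))
f_A = 34.242 / 57.044 = 0.6003

0.600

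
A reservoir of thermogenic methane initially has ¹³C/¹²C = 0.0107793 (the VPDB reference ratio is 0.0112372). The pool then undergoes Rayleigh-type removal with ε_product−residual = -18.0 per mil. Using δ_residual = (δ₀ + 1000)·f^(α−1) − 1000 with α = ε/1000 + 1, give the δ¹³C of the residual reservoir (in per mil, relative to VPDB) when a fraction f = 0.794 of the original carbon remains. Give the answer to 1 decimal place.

δ₀ = (0.0107793/0.0112372 − 1)×1000 = (0.959251 − 1)×1000 = -40.749 per mil
α − 1 = ε/1000 = -0.0180
f^(α−1) = 0.794^(-0.0180) = 1.004161
δ_res = (-40.749 + 1000) × 1.004161 − 1000 = 963.243 − 1000 = -36.76 per mil

-36.8 per mil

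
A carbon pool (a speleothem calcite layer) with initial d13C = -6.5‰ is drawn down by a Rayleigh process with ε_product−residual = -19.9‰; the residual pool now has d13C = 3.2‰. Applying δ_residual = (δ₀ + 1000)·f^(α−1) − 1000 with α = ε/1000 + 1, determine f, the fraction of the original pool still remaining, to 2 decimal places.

0.61

α − 1 = ε/1000 = -0.0199
(δ_res + 1000)/(δ₀ + 1000) = (3.2 + 1000)/(-6.5 + 1000) = 1003.2/993.5 = 1.009763
f = 1.009763^(1/-0.0199) = exp(ln(1.009763)/-0.0199) = exp(0.00972/-0.0199)
f = exp(-0.4882) = 0.6137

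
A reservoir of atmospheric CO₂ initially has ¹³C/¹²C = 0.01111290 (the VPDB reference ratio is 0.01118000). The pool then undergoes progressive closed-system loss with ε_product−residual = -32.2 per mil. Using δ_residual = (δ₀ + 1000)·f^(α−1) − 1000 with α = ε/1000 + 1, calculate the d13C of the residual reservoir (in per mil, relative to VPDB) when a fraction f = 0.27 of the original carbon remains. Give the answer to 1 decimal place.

δ₀ = (0.01111290/0.01118000 − 1)×1000 = (0.993998 − 1)×1000 = -6.002 per mil
α − 1 = ε/1000 = -0.0322
f^(α−1) = 0.27^(-0.0322) = 1.043062
δ_res = (-6.002 + 1000) × 1.043062 − 1000 = 1036.802 − 1000 = 36.80 per mil

36.8 per mil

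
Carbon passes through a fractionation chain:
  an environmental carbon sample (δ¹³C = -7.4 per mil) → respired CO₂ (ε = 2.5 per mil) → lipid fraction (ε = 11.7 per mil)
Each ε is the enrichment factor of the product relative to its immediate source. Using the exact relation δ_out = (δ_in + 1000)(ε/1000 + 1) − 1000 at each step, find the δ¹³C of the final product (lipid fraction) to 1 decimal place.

6.7 per mil

step 1: δ = (-7.40 + 1000)·(2.5/1000 + 1) − 1000 = -4.92 per mil
step 2: δ = (-4.92 + 1000)·(11.7/1000 + 1) − 1000 = 6.72 per mil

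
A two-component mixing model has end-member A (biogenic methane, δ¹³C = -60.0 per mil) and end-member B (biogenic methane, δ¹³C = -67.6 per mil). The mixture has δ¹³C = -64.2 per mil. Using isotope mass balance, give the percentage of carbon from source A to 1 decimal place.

δ_mix = f_A·δ_A + (1 − f_A)·δ_B  ⇒  f_A = (δ_mix − δ_B)/(δ_A − δ_B)
f_A = (-64.2 − (-67.6)) / (-60.0 − (-67.6))
f_A = 3.4 / 7.6 = 0.4474

44.7%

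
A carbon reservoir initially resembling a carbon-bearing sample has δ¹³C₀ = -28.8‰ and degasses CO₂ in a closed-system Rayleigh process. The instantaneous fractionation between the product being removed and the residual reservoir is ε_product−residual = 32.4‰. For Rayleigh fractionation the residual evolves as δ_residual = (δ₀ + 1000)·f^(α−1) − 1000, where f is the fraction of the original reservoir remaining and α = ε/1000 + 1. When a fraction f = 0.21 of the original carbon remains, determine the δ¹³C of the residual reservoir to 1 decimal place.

Rayleigh residual: δ_res = (δ₀ + 1000)·f^(α−1) − 1000
α = ε/1000 + 1 = 1.03240, so α − 1 = 0.03240
f^(α−1) = 0.21^(0.03240) = 0.950692
δ_res = (-28.8 + 1000) × 0.950692 − 1000 = 923.312 − 1000 = -76.69‰

-76.7‰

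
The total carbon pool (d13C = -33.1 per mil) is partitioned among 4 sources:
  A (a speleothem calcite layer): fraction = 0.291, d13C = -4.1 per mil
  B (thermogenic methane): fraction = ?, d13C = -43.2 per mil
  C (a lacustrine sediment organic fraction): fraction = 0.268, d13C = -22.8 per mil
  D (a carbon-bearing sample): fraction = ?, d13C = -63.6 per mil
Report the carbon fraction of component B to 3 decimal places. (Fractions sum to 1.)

0.110

Let f_B and f_D be the unknown fractions; fractions sum to 1 so f_B + f_D = 0.441.
Mass balance: Σ fᵢ·δᵢ = δ_bulk ⇒ f_B·(-43.2) + f_D·(-63.6) = -33.1 − (-7.303) = -25.797
Substitute f_D = 0.441 − f_B:
f_B·(-43.2 − -63.6) = -25.797 − 0.441×(-63.6) = 2.251
f_B = 2.251 / 20.4 = 0.1103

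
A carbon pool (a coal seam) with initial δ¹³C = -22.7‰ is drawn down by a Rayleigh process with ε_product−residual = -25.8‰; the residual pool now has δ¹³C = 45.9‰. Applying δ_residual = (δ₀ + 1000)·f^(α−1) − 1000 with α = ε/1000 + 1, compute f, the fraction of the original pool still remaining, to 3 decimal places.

0.072

α − 1 = ε/1000 = -0.0258
(δ_res + 1000)/(δ₀ + 1000) = (45.9 + 1000)/(-22.7 + 1000) = 1045.9/977.3 = 1.070193
f = 1.070193^(1/-0.0258) = exp(ln(1.070193)/-0.0258) = exp(0.06784/-0.0258)
f = exp(-2.6294) = 0.0721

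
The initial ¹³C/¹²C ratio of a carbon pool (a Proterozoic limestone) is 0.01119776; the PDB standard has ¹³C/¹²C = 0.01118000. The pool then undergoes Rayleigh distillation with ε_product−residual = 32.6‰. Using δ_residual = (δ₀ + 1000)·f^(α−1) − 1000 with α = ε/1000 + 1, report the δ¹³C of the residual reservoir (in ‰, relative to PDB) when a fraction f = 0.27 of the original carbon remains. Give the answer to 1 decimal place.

-40.3‰

δ₀ = (0.01119776/0.01118000 − 1)×1000 = (1.001589 − 1)×1000 = 1.589‰
α − 1 = ε/1000 = 0.0326
f^(α−1) = 0.27^(0.0326) = 0.958214
δ_res = (1.589 + 1000) × 0.958214 − 1000 = 959.736 − 1000 = -40.26‰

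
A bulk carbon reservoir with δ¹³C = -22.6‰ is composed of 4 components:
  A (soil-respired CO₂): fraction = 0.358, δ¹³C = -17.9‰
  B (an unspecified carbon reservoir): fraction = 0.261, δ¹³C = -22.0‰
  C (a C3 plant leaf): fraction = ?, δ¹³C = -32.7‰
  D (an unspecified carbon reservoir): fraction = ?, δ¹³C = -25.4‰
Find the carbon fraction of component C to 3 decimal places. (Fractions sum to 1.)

0.106

Let f_C and f_D be the unknown fractions; fractions sum to 1 so f_C + f_D = 0.381.
Mass balance: Σ fᵢ·δᵢ = δ_bulk ⇒ f_C·(-32.7) + f_D·(-25.4) = -22.6 − (-12.150) = -10.450
Substitute f_D = 0.381 − f_C:
f_C·(-32.7 − -25.4) = -10.450 − 0.381×(-25.4) = -0.772
f_C = -0.772 / -7.3 = 0.1058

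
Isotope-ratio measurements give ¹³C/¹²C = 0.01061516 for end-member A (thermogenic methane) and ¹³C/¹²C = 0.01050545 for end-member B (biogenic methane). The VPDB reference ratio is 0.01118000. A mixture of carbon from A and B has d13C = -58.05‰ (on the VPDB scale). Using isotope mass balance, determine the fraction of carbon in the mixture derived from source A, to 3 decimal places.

δ_A = (0.01061516/0.01118000 − 1)×1000 = (0.949478 − 1)×1000 = -50.522‰
δ_B = (0.01050545/0.01118000 − 1)×1000 = (0.939665 − 1)×1000 = -60.335‰
f_A = (δ_mix − δ_B)/(δ_A − δ_B) = (-58.05 − (-60.335))/(-50.522 − (-60.335))
f_A = 2.285 / 9.813 = 0.2329

0.233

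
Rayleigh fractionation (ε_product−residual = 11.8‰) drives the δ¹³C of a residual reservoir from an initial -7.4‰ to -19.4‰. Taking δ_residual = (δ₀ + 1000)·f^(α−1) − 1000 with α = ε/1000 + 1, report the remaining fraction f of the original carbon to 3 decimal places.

0.357

α − 1 = ε/1000 = 0.0118
(δ_res + 1000)/(δ₀ + 1000) = (-19.4 + 1000)/(-7.4 + 1000) = 980.6/992.6 = 0.987911
f = 0.987911^(1/0.0118) = exp(ln(0.987911)/0.0118) = exp(-0.01216/0.0118)
f = exp(-1.0308) = 0.3567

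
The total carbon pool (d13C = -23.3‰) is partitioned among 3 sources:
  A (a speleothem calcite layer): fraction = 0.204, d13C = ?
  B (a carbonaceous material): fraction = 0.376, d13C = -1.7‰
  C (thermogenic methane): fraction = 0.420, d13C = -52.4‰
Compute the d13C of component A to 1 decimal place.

-3.2‰

Isotope mass balance: δ_bulk = Σ fᵢ·δᵢ.
-23.3 = 0.204×δ_A + 0.376×(-1.7) + 0.420×(-52.4)
0.204·δ_A = -23.3 − (-22.647) = -0.653
δ_A = -0.653 / 0.204 = -3.20‰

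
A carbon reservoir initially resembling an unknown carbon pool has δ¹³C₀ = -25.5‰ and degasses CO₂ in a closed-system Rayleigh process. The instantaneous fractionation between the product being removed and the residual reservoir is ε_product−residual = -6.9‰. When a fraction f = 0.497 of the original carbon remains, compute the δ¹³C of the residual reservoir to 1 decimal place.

Rayleigh residual: δ_res = (δ₀ + 1000)·f^(α−1) − 1000
α = ε/1000 + 1 = 0.99310, so α − 1 = -0.00690
f^(α−1) = 0.497^(-0.00690) = 1.004836
δ_res = (-25.5 + 1000) × 1.004836 − 1000 = 979.213 − 1000 = -20.79‰

-20.8‰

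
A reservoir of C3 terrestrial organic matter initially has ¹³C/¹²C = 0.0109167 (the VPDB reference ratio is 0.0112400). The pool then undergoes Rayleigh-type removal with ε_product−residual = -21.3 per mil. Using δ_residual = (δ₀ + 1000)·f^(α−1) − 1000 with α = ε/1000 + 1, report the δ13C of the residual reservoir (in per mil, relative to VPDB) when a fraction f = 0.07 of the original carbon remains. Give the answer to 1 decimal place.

27.8 per mil

δ₀ = (0.0109167/0.0112400 − 1)×1000 = (0.971237 − 1)×1000 = -28.763 per mil
α − 1 = ε/1000 = -0.0213
f^(α−1) = 0.07^(-0.0213) = 1.058277
δ_res = (-28.763 + 1000) × 1.058277 − 1000 = 1027.838 − 1000 = 27.84 per mil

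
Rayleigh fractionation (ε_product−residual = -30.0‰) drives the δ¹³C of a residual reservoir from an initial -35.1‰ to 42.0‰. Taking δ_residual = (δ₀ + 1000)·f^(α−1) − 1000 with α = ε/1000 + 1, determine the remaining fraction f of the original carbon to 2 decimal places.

0.08

α − 1 = ε/1000 = -0.0300
(δ_res + 1000)/(δ₀ + 1000) = (42.0 + 1000)/(-35.1 + 1000) = 1042.0/964.9 = 1.079905
f = 1.079905^(1/-0.0300) = exp(ln(1.079905)/-0.0300) = exp(0.07687/-0.0300)
f = exp(-2.5624) = 0.0771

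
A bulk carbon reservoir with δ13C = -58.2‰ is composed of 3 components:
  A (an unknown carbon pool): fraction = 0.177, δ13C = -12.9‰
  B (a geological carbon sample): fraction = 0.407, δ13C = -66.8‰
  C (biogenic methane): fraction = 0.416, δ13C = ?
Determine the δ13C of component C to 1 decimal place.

-69.1‰

Isotope mass balance: δ_bulk = Σ fᵢ·δᵢ.
-58.2 = 0.177×(-12.9) + 0.407×(-66.8) + 0.416×δ_C
0.416·δ_C = -58.2 − (-29.471) = -28.729
δ_C = -28.729 / 0.416 = -69.06‰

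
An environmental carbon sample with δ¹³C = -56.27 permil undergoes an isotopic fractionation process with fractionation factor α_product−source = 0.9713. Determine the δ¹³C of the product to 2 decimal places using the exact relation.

-83.36 permil

δ_product = (δ_source + 1000)·α − 1000
δ_product = (-56.27 + 1000) × 0.9713 − 1000
δ_product = 916.645 − 1000 = -83.355 permil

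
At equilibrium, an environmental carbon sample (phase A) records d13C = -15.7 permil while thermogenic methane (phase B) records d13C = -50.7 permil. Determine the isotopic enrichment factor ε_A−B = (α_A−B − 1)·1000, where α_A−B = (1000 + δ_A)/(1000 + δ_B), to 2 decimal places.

α_A−B = (1000 + -15.7) / (1000 + -50.7) = 984.3 / 949.3 = 1.036869
ε_A−B = (1.036869 − 1) × 1000 = 36.869 permil
(The approximation ε ≈ δ_A − δ_B would give 35.0 permil.)

36.87 permil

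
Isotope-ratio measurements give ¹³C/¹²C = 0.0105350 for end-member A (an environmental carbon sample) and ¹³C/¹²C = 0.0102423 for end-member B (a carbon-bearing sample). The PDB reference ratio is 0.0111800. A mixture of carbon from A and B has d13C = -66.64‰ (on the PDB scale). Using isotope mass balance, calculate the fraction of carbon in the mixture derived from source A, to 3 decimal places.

δ_A = (0.0105350/0.0111800 − 1)×1000 = (0.942308 − 1)×1000 = -57.692‰
δ_B = (0.0102423/0.0111800 − 1)×1000 = (0.916127 − 1)×1000 = -83.873‰
f_A = (δ_mix − δ_B)/(δ_A − δ_B) = (-66.64 − (-83.873))/(-57.692 − (-83.873))
f_A = 17.233 / 26.181 = 0.6582

0.658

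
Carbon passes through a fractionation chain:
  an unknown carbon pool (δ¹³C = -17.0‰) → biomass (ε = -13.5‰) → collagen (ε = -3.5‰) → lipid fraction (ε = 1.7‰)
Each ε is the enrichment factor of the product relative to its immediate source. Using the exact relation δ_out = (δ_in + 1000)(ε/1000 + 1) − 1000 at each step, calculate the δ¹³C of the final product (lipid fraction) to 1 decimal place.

-32.0‰

step 1: δ = (-17.00 + 1000)·(-13.5/1000 + 1) − 1000 = -30.27‰
step 2: δ = (-30.27 + 1000)·(-3.5/1000 + 1) − 1000 = -33.66‰
step 3: δ = (-33.66 + 1000)·(1.7/1000 + 1) − 1000 = -32.02‰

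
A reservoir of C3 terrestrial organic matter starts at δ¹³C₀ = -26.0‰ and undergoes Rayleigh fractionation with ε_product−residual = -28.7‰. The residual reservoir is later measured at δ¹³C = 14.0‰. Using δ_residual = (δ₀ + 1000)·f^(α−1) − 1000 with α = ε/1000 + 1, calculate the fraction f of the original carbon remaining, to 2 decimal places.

0.25

α − 1 = ε/1000 = -0.0287
(δ_res + 1000)/(δ₀ + 1000) = (14.0 + 1000)/(-26.0 + 1000) = 1014.0/974.0 = 1.041068
f = 1.041068^(1/-0.0287) = exp(ln(1.041068)/-0.0287) = exp(0.04025/-0.0287)
f = exp(-1.4023) = 0.2460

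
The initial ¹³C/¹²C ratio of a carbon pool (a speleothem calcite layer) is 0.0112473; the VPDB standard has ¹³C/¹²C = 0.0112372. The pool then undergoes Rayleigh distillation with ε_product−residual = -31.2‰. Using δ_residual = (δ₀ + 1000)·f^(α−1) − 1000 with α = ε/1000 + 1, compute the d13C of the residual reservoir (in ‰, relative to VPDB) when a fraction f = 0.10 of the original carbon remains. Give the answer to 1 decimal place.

δ₀ = (0.0112473/0.0112372 − 1)×1000 = (1.000899 − 1)×1000 = 0.899‰
α − 1 = ε/1000 = -0.0312
f^(α−1) = 0.10^(-0.0312) = 1.074484
δ_res = (0.899 + 1000) × 1.074484 − 1000 = 1075.450 − 1000 = 75.45‰

75.4‰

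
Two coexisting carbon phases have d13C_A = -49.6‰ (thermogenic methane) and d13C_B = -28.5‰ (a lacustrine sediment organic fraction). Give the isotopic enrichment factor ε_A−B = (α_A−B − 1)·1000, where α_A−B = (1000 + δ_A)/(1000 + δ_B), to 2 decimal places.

-21.72‰

α_A−B = (1000 + -49.6) / (1000 + -28.5) = 950.4 / 971.5 = 0.978281
ε_A−B = (0.978281 − 1) × 1000 = -21.719‰
(The approximation ε ≈ δ_A − δ_B would give -21.1‰.)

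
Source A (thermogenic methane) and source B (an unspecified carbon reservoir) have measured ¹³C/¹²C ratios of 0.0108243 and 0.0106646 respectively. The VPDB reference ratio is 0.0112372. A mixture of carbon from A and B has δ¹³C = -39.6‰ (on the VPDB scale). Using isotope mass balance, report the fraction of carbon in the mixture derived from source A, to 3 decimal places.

δ_A = (0.0108243/0.0112372 − 1)×1000 = (0.963256 − 1)×1000 = -36.744‰
δ_B = (0.0106646/0.0112372 − 1)×1000 = (0.949044 − 1)×1000 = -50.956‰
f_A = (δ_mix − δ_B)/(δ_A − δ_B) = (-39.6 − (-50.956))/(-36.744 − (-50.956))
f_A = 11.356 / 14.212 = 0.7990

0.799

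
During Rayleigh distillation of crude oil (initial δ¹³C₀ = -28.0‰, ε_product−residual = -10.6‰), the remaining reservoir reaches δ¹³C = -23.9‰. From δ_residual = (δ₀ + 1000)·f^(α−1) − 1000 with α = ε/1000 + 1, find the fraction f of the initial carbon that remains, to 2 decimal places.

0.67

α − 1 = ε/1000 = -0.0106
(δ_res + 1000)/(δ₀ + 1000) = (-23.9 + 1000)/(-28.0 + 1000) = 976.1/972.0 = 1.004218
f = 1.004218^(1/-0.0106) = exp(ln(1.004218)/-0.0106) = exp(0.00421/-0.0106)
f = exp(-0.3971) = 0.6723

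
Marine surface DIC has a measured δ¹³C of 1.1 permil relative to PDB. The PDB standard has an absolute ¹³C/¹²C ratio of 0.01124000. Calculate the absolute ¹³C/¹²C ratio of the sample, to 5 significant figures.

0.011252

R_sample = R_standard × (δ¹³C/1000 + 1)
R_sample = 0.01124000 × (1.1/1000 + 1) = 0.01124000 × 1.001100
R_sample = 0.0112524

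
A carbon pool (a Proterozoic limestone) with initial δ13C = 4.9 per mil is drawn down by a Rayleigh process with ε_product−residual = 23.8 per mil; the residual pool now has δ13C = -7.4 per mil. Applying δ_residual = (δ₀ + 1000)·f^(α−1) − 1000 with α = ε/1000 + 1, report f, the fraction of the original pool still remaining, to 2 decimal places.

0.60

α − 1 = ε/1000 = 0.0238
(δ_res + 1000)/(δ₀ + 1000) = (-7.4 + 1000)/(4.9 + 1000) = 992.6/1004.9 = 0.987760
f = 0.987760^(1/0.0238) = exp(ln(0.987760)/0.0238) = exp(-0.01232/0.0238)
f = exp(-0.5175) = 0.5960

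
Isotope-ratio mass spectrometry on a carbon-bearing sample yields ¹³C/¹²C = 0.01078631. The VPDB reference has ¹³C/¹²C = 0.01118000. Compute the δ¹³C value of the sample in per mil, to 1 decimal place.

-35.2 per mil

δ¹³C = (R_sample / R_standard − 1) × 1000
R_sample / R_standard = 0.01078631 / 0.01118000 = 0.964786
δ¹³C = (0.964786 − 1) × 1000 = -35.21 per mil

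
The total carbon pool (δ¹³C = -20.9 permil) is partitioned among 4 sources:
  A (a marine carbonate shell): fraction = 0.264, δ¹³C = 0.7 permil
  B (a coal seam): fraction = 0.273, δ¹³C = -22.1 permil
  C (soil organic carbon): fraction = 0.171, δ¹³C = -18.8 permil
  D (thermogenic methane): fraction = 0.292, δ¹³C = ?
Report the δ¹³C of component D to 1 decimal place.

-40.5 permil

Isotope mass balance: δ_bulk = Σ fᵢ·δᵢ.
-20.9 = 0.264×(0.7) + 0.273×(-22.1) + 0.171×(-18.8) + 0.292×δ_D
0.292·δ_D = -20.9 − (-9.063) = -11.837
δ_D = -11.837 / 0.292 = -40.54 permil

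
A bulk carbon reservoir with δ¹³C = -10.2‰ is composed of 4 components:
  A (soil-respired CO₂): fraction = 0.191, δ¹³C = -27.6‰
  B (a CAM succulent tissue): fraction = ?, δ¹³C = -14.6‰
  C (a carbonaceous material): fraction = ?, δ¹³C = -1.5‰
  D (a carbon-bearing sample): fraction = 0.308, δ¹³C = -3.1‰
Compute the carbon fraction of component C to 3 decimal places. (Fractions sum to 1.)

Let f_C and f_B be the unknown fractions; fractions sum to 1 so f_C + f_B = 0.501.
Mass balance: Σ fᵢ·δᵢ = δ_bulk ⇒ f_C·(-1.5) + f_B·(-14.6) = -10.2 − (-6.226) = -3.974
Substitute f_B = 0.501 − f_C:
f_C·(-1.5 − -14.6) = -3.974 − 0.501×(-14.6) = 3.341
f_C = 3.341 / 13.1 = 0.2550

0.255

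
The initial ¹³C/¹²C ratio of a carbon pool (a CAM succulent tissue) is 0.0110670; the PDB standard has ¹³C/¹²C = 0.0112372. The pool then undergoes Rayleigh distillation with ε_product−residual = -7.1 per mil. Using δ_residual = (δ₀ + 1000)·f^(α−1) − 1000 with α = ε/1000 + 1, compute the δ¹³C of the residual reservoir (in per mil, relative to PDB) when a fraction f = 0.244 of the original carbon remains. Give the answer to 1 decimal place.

-5.2 per mil

δ₀ = (0.0110670/0.0112372 − 1)×1000 = (0.984854 − 1)×1000 = -15.146 per mil
α − 1 = ε/1000 = -0.0071
f^(α−1) = 0.244^(-0.0071) = 1.010065
δ_res = (-15.146 + 1000) × 1.010065 − 1000 = 994.767 − 1000 = -5.23 per mil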